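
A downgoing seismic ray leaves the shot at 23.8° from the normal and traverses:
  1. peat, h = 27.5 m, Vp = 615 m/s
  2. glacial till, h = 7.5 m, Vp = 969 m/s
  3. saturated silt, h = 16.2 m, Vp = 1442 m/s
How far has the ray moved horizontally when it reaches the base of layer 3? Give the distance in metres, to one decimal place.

Ray parameter p = sin 23.8° / 615 m/s = 6.5617e-04 s/m.
Layer 1: θ = 23.80°; offset = 27.5·tan 23.80° = 12.129 m.
Layer 2: sin θ = p·969 = 0.6358 → θ = 39.48°; offset = 7.5·tan 39.48° = 6.178 m.
Layer 3: sin θ = p·1442 = 0.9462 → θ = 71.12°; offset = 16.2·tan 71.12° = 47.371 m.
Σ offsets = 65.678 m.

65.7 m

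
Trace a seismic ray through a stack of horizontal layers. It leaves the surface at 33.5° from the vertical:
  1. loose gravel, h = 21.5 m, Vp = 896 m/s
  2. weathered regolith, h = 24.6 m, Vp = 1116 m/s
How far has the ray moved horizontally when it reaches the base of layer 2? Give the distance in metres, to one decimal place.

37.5 m

Apply Snell's law at each interface; in layer i the horizontal offset is hᵢ·tan θᵢ.
Layer 1: θ = 33.50°; offset = 21.5·tan 33.50° = 14.231 m.
Layer 2: sin θ = 1116·sin 33.5°/896 = 0.6875, θ = 43.43°; offset = 24.6·tan 43.43° = 23.287 m.
Summing the layer offsets gives 37.517 m.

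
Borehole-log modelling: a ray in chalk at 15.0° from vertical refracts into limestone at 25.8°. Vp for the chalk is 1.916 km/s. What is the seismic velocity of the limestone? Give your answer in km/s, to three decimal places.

sin 15.0° = 0.2588; sin 25.8° = 0.4352.
V₂ = V₁·(sin θ₂/sin θ₁) = 1.916·(0.4352/0.2588) = 3.222 km/s.

3.222 km/s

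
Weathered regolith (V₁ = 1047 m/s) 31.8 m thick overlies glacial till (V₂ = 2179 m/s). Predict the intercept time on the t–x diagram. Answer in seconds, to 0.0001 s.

θ_c = arcsin(V₁/V₂) = arcsin(1047/2179) = 28.72°; cos θ_c = 0.8770.
tᵢ = 2h·cos θ_c / V₁ = 2·31.8·0.8770 / 1047 = 0.05327 s.

0.0533 s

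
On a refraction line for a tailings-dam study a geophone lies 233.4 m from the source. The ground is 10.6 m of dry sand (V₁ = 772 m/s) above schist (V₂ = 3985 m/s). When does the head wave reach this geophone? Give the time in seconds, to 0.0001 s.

θ_c = arcsin(V₁/V₂) = arcsin(772/3985) = 11.17°, cos θ_c = 0.9811.
Intercept time tᵢ = 2h cos θ_c / V₁ = 2·10.6·0.9811/772 = 0.02694 s.
t = x/V₂ + tᵢ = 233.4/3985 + 0.02694 = 0.08551 s.

0.0855 s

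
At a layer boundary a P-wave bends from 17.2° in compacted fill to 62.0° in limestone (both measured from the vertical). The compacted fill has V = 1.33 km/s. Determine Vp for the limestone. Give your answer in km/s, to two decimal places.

3.97 km/s

sin 17.2° = 0.2957; sin 62.0° = 0.8829.
V₂ = V₁·(sin θ₂/sin θ₁) = 1.33·(0.8829/0.2957) = 3.97 km/s.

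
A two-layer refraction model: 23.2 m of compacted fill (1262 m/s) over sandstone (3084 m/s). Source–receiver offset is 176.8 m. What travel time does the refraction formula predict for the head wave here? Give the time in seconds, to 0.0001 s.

t = x/V₂ + 2h·√(V₂²−V₁²)/(V₁V₂).
√(V₂²−V₁²) = √(3084²−1262²) = 2814.0 m/s; delay term = 2·23.2·2814.0/(1262·3084) = 0.03355 s.
t = 176.8/3084 + 0.03355 = 0.09088 s.

0.0909 s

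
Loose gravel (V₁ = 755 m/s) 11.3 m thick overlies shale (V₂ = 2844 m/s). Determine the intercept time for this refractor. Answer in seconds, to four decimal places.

0.0289 s

θ_c = arcsin(V₁/V₂) = arcsin(755/2844) = 15.39°; cos θ_c = 0.9641.
tᵢ = 2h·cos θ_c / V₁ = 2·11.3·0.9641 / 755 = 0.02886 s.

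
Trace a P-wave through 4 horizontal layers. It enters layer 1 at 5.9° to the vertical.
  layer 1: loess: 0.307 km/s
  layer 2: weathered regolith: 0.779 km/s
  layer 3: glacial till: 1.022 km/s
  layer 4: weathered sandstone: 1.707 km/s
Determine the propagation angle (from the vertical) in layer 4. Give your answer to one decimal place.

34.9°

Snell's law across each interface conserves sin θ / V, so sin θ_4 = V_4·sin θ₁/V₁.
sin θ_4 = 1.707 × sin 5.9° / 0.307 = 0.5716.
θ_4 = arcsin 0.5716 = 34.86°.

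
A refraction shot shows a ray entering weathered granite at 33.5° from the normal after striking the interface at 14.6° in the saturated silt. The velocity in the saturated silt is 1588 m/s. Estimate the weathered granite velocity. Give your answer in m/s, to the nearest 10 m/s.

sin 14.6° = 0.2521; sin 33.5° = 0.5519.
V₂ = V₁·(sin θ₂/sin θ₁) = 1588·(0.5519/0.2521) = 3477.12 m/s.

3480 m/s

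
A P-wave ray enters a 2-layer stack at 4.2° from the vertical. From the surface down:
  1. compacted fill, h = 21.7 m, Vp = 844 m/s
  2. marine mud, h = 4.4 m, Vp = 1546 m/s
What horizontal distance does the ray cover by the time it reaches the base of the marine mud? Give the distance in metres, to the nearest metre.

2 m

p = sin θ₁/V₁ = sin 4.2°/844 = 8.6775e-05 s/m is conserved through the stack.
Layer 1: θ = 4.20°; offset = 21.7·tan 4.20° = 1.594 m.
Layer 2: sin θ = p·1546 = 0.1342 → θ = 7.71°; offset = 4.4·tan 7.71° = 0.596 m.
Summing the layer offsets gives 2.189 m.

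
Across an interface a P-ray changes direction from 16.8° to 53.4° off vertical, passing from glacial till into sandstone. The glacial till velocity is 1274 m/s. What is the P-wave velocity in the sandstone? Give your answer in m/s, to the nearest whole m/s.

Snell's law: sin 16.8°/V₁ = sin 53.4°/V₂.
V₂ = V₁·sin 53.4°/sin 16.8° = 1274 × 2.7776 = 3538.67 m/s.

3539 m/s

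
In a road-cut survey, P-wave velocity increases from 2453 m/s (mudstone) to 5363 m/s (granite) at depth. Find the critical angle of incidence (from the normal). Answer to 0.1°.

27.2°

Critical incidence: sin θ_c = V₁/V₂ = 2453/5363 = 0.4574.
θ_c = arcsin 0.4574 = 27.22°.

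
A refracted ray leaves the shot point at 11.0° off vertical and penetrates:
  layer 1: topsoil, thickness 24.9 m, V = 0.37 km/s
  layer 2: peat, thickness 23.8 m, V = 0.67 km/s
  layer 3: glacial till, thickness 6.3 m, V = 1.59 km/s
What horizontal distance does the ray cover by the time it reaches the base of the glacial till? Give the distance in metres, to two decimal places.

Apply Snell's law at each interface; in layer i the horizontal offset is hᵢ·tan θᵢ.
Layer 1: θ = 11.00°; offset = 24.9·tan 11.00° = 4.8401 m.
Layer 2: sin θ = 0.67·sin 11.0°/0.37 = 0.3455, θ = 20.21°; offset = 23.8·tan 20.21° = 8.7631 m.
Layer 3: sin θ = 1.59·sin 11.0°/0.37 = 0.8200, θ = 55.08°; offset = 6.3·tan 55.08° = 9.0245 m.
Summing the layer offsets gives 22.6276 m.

22.63 m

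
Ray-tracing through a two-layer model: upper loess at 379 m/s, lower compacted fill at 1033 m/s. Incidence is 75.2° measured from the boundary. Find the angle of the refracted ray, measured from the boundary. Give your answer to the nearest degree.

Convert to the normal: θ₁ = 90° − 75.2° = 14.8°.
Snell's law: sin θ₂ = (V₂/V₁)·sin θ₁ = (1033/379)·sin 14.8° = 0.6962.
θ₂ = sin⁻¹(0.6962) = 44.13° (from vertical).
From the interface: 90° − 44.13° = 45.87°.

46°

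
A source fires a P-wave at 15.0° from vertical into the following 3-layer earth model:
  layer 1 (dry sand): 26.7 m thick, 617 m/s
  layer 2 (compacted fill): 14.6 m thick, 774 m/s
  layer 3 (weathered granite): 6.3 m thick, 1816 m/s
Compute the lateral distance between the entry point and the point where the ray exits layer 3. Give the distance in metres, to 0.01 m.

Ray parameter p = sin 15.0° / 617 m/s = 4.1948e-04 s/m.
Layer 1: θ = 15.00°; offset = 26.7·tan 15.00° = 7.1542 m.
Layer 2: sin θ = p·774 = 0.3247 → θ = 18.95°; offset = 14.6·tan 18.95° = 5.0118 m.
Layer 3: sin θ = p·1816 = 0.7618 → θ = 49.62°; offset = 6.3·tan 49.62° = 7.4080 m.
Σ offsets = 19.5740 m.

19.57 m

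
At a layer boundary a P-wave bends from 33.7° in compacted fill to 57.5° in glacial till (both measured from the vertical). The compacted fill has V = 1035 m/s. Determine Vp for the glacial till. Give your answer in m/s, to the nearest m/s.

sin 33.7° = 0.5548; sin 57.5° = 0.8434.
V₂ = V₁·(sin θ₂/sin θ₁) = 1035·(0.8434/0.5548) = 1573.25 m/s.

1573 m/s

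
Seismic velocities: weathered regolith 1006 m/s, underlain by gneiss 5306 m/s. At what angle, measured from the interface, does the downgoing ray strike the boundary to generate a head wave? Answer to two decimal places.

79.07°

Critical incidence: sin θ_c = V₁/V₂ = 1006/5306 = 0.1896.
θ_c = arcsin 0.1896 = 10.93°.
Measured from the interface: 90° − 10.93° = 79.07°.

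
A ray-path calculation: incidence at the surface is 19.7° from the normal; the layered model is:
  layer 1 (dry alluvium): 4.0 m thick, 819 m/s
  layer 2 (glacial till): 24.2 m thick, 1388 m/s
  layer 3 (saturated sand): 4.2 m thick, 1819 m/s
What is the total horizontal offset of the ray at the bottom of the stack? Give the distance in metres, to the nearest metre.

23 m

p = sin θ₁/V₁ = sin 19.7°/819 = 4.1159e-04 s/m is conserved through the stack.
Layer 1: θ = 19.70°; offset = 4.0·tan 19.70° = 1.432 m.
Layer 2: sin θ = p·1388 = 0.5713 → θ = 34.84°; offset = 24.2·tan 34.84° = 16.845 m.
Layer 3: sin θ = p·1819 = 0.7487 → θ = 48.48°; offset = 4.2·tan 48.48° = 4.743 m.
Total horizontal offset = 23.020 m.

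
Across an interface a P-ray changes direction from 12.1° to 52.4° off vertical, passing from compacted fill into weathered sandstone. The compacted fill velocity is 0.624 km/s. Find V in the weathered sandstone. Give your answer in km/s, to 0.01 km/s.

2.36 km/s

sin 12.1° = 0.2096; sin 52.4° = 0.7923.
V₂ = V₁·(sin θ₂/sin θ₁) = 0.624·(0.7923/0.2096) = 2.36 km/s.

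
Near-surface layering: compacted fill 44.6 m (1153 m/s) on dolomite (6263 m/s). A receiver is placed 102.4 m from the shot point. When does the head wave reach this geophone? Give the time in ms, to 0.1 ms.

92.4 ms

θ_c = arcsin(V₁/V₂) = arcsin(1153/6263) = 10.61°, cos θ_c = 0.9829.
Intercept time tᵢ = 2h cos θ_c / V₁ = 2·44.6·0.9829/1153 = 0.07604 s.
t = x/V₂ + tᵢ = 102.4/6263 + 0.07604 = 0.09239 s.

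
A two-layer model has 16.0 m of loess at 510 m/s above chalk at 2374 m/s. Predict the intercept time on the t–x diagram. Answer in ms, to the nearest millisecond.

θ_c = arcsin(V₁/V₂) = arcsin(510/2374) = 12.41°; cos θ_c = 0.9767.
tᵢ = 2h·cos θ_c / V₁ = 2·16.0·0.9767 / 510 = 0.06128 s.

61 ms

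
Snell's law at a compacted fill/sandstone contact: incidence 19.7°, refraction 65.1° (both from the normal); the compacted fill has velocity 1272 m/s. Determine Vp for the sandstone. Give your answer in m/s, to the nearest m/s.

3423 m/s

sin 19.7° = 0.3371; sin 65.1° = 0.9070.
V₂ = V₁·(sin θ₂/sin θ₁) = 1272·(0.9070/0.3371) = 3422.65 m/s.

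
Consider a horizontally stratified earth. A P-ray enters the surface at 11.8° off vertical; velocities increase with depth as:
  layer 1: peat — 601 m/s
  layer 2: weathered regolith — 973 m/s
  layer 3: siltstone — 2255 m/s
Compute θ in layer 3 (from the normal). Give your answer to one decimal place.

50.1°

Snell's law across each interface conserves sin θ / V, so sin θ_3 = V_3·sin θ₁/V₁.
sin θ_3 = 2255 × sin 11.8° / 601 = 0.7673.
θ_3 = 50.11° from the vertical.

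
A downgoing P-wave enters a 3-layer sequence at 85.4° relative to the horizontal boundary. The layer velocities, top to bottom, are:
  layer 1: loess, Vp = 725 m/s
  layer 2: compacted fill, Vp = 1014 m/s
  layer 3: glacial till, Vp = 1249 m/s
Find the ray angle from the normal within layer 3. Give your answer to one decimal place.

From the normal: θ₁ = 90° − 85.4° = 4.6°.
Ray parameter p = sin 4.6° / 725 = 1.1062e-04 s/m.
sin θ_3 = p·V_3 = 1.1062e-04 × 1249 = 0.1382.
θ_3 = arcsin 0.1382 = 7.94°.

7.9°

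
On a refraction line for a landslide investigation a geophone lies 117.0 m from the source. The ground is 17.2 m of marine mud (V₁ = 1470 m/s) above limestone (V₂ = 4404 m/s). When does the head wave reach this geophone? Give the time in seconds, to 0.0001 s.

0.0486 s

θ_c = arcsin(V₁/V₂) = arcsin(1470/4404) = 19.50°, cos θ_c = 0.9426.
Intercept time tᵢ = 2h cos θ_c / V₁ = 2·17.2·0.9426/1470 = 0.02206 s.
t = x/V₂ + tᵢ = 117.0/4404 + 0.02206 = 0.04863 s.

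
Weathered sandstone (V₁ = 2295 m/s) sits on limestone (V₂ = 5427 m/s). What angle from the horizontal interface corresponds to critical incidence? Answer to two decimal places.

64.98°

Critical incidence: sin θ_c = V₁/V₂ = 2295/5427 = 0.4229.
θ_c = arcsin 0.4229 = 25.02°.
Measured from the interface: 90° − 25.02° = 64.98°.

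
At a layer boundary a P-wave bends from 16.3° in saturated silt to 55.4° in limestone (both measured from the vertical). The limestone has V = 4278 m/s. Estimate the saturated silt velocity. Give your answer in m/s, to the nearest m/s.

1459 m/s

Snell's law: sin 16.3°/V₁ = sin 55.4°/V₂.
V₁ = V₂·sin 16.3°/sin 55.4° = 4278 × 0.3410 = 1458.68 m/s.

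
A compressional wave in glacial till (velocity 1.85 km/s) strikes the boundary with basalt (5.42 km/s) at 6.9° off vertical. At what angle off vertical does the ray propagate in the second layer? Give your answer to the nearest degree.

21°

sin θ₁/V₁ = sin θ₂/V₂ ⇒ sin θ₂ = 5.42·sin 6.9°/1.85 = 5.42·0.1201/1.85 = 0.3520.
θ₂ = sin⁻¹(0.3520) = 20.61° (from vertical).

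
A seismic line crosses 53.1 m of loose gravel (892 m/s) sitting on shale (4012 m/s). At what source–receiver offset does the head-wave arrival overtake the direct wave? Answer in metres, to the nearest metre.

x_cross = 2h·√((V₂+V₁)/(V₂−V₁)).
(V₂+V₁)/(V₂−V₁) = (4012+892)/(4012−892) = 1.5718; √ = 1.2537.
x_cross = 2·53.1·1.2537 = 133.14 m.

133 m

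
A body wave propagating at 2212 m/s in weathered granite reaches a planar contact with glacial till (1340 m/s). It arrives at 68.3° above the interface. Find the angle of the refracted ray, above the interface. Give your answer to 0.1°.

Angle from the normal: 90° − 68.3° = 21.7°.
sin θ₁/V₁ = sin θ₂/V₂ ⇒ sin θ₂ = 1340·sin 21.7°/2212 = 1340·0.3697/2212 = 0.2240.
θ₂ = sin⁻¹(0.2240) = 12.94° (from vertical).
From the interface: 90° − 12.94° = 77.06°.

77.1°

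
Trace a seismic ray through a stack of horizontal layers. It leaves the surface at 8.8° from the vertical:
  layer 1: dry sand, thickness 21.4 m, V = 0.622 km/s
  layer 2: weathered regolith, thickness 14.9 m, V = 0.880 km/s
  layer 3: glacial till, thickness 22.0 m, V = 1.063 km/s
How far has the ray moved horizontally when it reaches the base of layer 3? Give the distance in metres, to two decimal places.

12.58 m

Ray parameter p = sin 8.8° / 0.622 km/s = 2.4596e-01 s/km.
Layer 1: θ = 8.80°; offset = 21.4·tan 8.80° = 3.3129 m.
Layer 2: sin θ = p·0.880 = 0.2164 → θ = 12.50°; offset = 14.9·tan 12.50° = 3.3033 m.
Layer 3: sin θ = p·1.063 = 0.2615 → θ = 15.16°; offset = 22.0·tan 15.16° = 5.9593 m.
Total horizontal offset = 12.5755 m.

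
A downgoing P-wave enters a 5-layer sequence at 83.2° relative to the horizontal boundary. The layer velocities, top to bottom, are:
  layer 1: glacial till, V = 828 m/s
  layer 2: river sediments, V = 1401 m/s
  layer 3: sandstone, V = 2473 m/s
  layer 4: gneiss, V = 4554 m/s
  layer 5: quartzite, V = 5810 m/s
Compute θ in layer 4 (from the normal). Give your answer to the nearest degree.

41°

From the normal: θ₁ = 90° − 83.2° = 6.8°.
Snell's law across each interface conserves sin θ / V, so sin θ_4 = V_4·sin θ₁/V₁.
sin θ_4 = 4554 × sin 6.8° / 828 = 0.6512.
θ_4 = arcsin 0.6512 = 40.63°.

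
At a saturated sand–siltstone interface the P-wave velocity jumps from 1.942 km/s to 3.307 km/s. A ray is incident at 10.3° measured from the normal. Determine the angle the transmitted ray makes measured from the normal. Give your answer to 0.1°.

17.7°

Snell's law: sin θ₂ = (V₂/V₁)·sin θ₁ = (3.307/1.942)·sin 10.3° = 0.3045.
θ₂ = sin⁻¹(0.3045) = 17.73° (from vertical).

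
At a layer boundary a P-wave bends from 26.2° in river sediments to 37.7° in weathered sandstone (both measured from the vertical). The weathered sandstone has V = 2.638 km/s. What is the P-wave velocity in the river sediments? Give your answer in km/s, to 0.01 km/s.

1.90 km/s

sin 26.2° = 0.4415; sin 37.7° = 0.6115.
V₁ = V₂·(sin θ₁/sin θ₂) = 2.638·(0.4415/0.6115) = 1.90 km/s.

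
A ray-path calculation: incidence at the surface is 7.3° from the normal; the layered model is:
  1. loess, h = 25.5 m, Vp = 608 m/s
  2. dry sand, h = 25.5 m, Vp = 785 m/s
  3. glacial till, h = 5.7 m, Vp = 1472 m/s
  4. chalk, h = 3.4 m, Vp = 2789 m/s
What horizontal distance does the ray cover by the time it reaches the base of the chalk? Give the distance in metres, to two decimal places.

Apply Snell's law at each interface; in layer i the horizontal offset is hᵢ·tan θᵢ.
Layer 1: θ = 7.30°; offset = 25.5·tan 7.30° = 3.2666 m.
Layer 2: sin θ = 785·sin 7.3°/608 = 0.1641, θ = 9.44°; offset = 25.5·tan 9.44° = 4.2409 m.
Layer 3: sin θ = 1472·sin 7.3°/608 = 0.3076, θ = 17.92°; offset = 5.7·tan 17.92° = 1.8429 m.
Layer 4: sin θ = 2789·sin 7.3°/608 = 0.5829, θ = 35.65°; offset = 3.4·tan 35.65° = 2.4389 m.
Total horizontal offset = 11.7892 m.

11.79 m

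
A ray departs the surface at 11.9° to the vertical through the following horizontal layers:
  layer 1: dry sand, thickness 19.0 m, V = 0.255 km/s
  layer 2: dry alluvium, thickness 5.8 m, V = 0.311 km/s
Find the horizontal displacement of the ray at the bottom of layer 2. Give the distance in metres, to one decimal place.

5.5 m

p = sin θ₁/V₁ = sin 11.9°/0.255 = 8.0864e-01 s/km is conserved through the stack.
Layer 1: θ = 11.90°; offset = 19.0·tan 11.90° = 4.004 m.
Layer 2: sin θ = p·0.311 = 0.2515 → θ = 14.57°; offset = 5.8·tan 14.57° = 1.507 m.
Σ offsets = 5.511 m.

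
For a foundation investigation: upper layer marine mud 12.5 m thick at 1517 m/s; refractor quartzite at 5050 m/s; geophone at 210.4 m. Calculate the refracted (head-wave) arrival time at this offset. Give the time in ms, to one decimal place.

57.4 ms

θ_c = arcsin(V₁/V₂) = arcsin(1517/5050) = 17.48°, cos θ_c = 0.9538.
Intercept time tᵢ = 2h cos θ_c / V₁ = 2·12.5·0.9538/1517 = 0.01572 s.
t = x/V₂ + tᵢ = 210.4/5050 + 0.01572 = 0.05738 s.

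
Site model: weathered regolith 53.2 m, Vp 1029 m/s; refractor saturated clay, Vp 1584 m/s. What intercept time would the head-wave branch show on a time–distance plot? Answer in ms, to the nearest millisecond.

θ_c = arcsin(V₁/V₂) = arcsin(1029/1584) = 40.51°; cos θ_c = 0.7603.
tᵢ = 2h·cos θ_c / V₁ = 2·53.2·0.7603 / 1029 = 0.07861 s.

79 ms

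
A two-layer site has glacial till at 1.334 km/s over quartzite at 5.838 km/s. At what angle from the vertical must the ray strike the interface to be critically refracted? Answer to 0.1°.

13.2°

At critical incidence the refracted ray runs along the interface (θ₂ = 90°), so sin θ_c = V₁/V₂.
θ_c = arcsin(1.334/5.838) = arcsin 0.2285 = 13.21°.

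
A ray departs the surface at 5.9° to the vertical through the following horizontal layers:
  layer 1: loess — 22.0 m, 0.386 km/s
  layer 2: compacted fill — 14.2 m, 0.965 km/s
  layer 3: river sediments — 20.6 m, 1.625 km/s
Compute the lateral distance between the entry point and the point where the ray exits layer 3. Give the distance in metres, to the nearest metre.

Apply Snell's law at each interface; in layer i the horizontal offset is hᵢ·tan θᵢ.
Layer 1: θ = 5.90°; offset = 22.0·tan 5.90° = 2.273 m.
Layer 2: sin θ = 0.965·sin 5.9°/0.386 = 0.2570, θ = 14.89°; offset = 14.2·tan 14.89° = 3.776 m.
Layer 3: sin θ = 1.625·sin 5.9°/0.386 = 0.4327, θ = 25.64°; offset = 20.6·tan 25.64° = 9.888 m.
Total horizontal offset = 15.938 m.

16 m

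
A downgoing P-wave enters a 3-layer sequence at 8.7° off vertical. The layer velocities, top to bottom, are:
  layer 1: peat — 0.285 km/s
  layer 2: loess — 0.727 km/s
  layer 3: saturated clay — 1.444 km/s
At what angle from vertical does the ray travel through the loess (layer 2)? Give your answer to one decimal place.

22.7°

Snell's law across each interface conserves sin θ / V, so sin θ_2 = V_2·sin θ₁/V₁.
sin θ_2 = 0.727 × sin 8.7° / 0.285 = 0.3858.
θ_2 = 22.70° from the vertical.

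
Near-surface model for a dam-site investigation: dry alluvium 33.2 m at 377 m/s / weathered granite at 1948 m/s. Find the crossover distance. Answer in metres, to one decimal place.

80.8 m

x_cross = 2h·√((V₂+V₁)/(V₂−V₁)).
(V₂+V₁)/(V₂−V₁) = (1948+377)/(1948−377) = 1.4799; √ = 1.2165.
x_cross = 2·33.2·1.2165 = 80.78 m.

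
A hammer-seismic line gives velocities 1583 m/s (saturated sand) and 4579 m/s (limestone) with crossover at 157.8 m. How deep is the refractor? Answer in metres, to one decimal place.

x_cross = 2h·√((V₂+V₁)/(V₂−V₁)) → h = x_cross / (2·√((V₂+V₁)/(V₂−V₁))).
√((V₂+V₁)/(V₂−V₁)) = √((4579+1583)/(4579−1583)) = 1.4341.
h = 157.8 / (2·1.4341) = 55.02 m.

55.0 m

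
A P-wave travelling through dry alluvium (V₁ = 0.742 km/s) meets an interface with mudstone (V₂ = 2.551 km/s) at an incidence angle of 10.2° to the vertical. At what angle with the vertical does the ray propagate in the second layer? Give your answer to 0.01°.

37.50°

sin θ₁/V₁ = sin θ₂/V₂ ⇒ sin θ₂ = 2.551·sin 10.2°/0.742 = 2.551·0.1771/0.742 = 0.6088.
θ₂ = sin⁻¹(0.6088) = 37.50° (from vertical).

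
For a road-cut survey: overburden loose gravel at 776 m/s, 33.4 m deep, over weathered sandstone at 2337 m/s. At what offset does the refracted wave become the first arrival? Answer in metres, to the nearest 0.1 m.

x_cross = 2h·√((V₂+V₁)/(V₂−V₁)).
(V₂+V₁)/(V₂−V₁) = (2337+776)/(2337−776) = 1.9942; √ = 1.4122.
x_cross = 2·33.4·1.4122 = 94.33 m.

94.3 m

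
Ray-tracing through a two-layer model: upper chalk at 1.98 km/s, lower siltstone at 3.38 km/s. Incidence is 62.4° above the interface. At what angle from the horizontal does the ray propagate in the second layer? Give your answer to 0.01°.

37.73°

Convert to the normal: θ₁ = 90° − 62.4° = 27.6°.
Snell's law: sin θ₂ = (V₂/V₁)·sin θ₁ = (3.38/1.98)·sin 27.6° = 0.7909.
θ₂ = arcsin 0.7909 = 52.27° from the normal.
From the interface: 90° − 52.27° = 37.73°.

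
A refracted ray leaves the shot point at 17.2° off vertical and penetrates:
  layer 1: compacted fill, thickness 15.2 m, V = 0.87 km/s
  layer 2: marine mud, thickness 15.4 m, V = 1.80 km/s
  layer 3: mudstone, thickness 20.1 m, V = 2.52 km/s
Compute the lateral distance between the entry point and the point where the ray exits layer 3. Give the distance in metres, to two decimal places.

Apply Snell's law at each interface; in layer i the horizontal offset is hᵢ·tan θᵢ.
Layer 1: θ = 17.20°; offset = 15.2·tan 17.20° = 4.7052 m.
Layer 2: sin θ = 1.80·sin 17.2°/0.87 = 0.6118, θ = 37.72°; offset = 15.4·tan 37.72° = 11.9113 m.
Layer 3: sin θ = 2.52·sin 17.2°/0.87 = 0.8565, θ = 58.93°; offset = 20.1·tan 58.93° = 33.3591 m.
Total horizontal offset = 49.9755 m.

49.98 m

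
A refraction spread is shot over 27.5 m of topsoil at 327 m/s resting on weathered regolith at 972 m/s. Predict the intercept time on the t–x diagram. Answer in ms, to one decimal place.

tᵢ = 2h·√(V₂²−V₁²)/(V₁V₂).
√(V₂²−V₁²) = √(972²−327²) = 915.3 m/s.
tᵢ = 2·27.5·915.3/(327·972) = 0.15839 s.

158.4 ms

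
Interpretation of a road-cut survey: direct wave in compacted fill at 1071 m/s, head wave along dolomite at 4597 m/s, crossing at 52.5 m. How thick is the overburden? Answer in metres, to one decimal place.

20.7 m

h = (x_cross/2)·√((V₂−V₁)/(V₂+V₁)).
(V₂−V₁)/(V₂+V₁) = (4597−1071)/(4597+1071) = 0.6221; √ = 0.7887.
h = (52.5/2)·0.7887 = 20.70 m.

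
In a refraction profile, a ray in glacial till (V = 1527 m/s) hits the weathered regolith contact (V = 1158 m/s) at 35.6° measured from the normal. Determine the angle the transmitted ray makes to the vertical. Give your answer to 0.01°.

26.20°

sin θ₁/V₁ = sin θ₂/V₂ ⇒ sin θ₂ = 1158·sin 35.6°/1527 = 1158·0.5821/1527 = 0.4415.
θ₂ = sin⁻¹(0.4415) = 26.20° (from vertical).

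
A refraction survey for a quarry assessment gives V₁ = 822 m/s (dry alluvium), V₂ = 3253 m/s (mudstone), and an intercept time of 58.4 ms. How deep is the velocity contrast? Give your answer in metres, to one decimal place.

24.8 m

h = tᵢ·V₁·V₂ / (2·√(V₂²−V₁²)).
√(V₂²−V₁²) = √(3253² − 822²) = 3147.4 m/s.
h = 0.0584 s × 822 × 3253 / (2 × 3147.4) = 24.81 m.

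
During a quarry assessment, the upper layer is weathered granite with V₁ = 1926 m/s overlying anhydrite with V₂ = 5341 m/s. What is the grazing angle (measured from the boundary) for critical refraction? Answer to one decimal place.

68.9°

Critical incidence: sin θ_c = V₁/V₂ = 1926/5341 = 0.3606.
θ_c = arcsin 0.3606 = 21.14°.
Measured from the interface: 90° − 21.14° = 68.86°.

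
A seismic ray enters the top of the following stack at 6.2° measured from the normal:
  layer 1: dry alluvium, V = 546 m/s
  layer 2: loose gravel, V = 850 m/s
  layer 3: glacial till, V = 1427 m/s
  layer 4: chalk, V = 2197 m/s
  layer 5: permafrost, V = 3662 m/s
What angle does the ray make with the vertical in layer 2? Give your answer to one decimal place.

9.7°

Ray parameter p = sin 6.2° / 546 = 1.9780e-04 s/m.
sin θ_2 = p·V_2 = 1.9780e-04 × 850 = 0.1681.
θ_2 = 9.68° from the vertical.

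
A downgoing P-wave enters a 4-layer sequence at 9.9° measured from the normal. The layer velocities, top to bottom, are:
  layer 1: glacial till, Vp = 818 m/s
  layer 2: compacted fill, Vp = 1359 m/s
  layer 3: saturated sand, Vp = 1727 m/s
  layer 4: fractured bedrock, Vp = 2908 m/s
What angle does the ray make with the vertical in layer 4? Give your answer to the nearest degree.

Ray parameter p = sin 9.9° / 818 = 2.1018e-04 s/m.
sin θ_4 = p·V_4 = 2.1018e-04 × 2908 = 0.6112.
θ_4 = 37.68° from the vertical.

38°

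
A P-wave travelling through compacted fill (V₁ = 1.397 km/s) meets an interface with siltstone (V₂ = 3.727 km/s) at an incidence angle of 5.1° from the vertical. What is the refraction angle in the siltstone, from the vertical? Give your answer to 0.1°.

Snell's law: sin θ₂ = (V₂/V₁)·sin θ₁ = (3.727/1.397)·sin 5.1° = 0.2372.
θ₂ = arcsin 0.2372 = 13.72° from the normal.

13.7°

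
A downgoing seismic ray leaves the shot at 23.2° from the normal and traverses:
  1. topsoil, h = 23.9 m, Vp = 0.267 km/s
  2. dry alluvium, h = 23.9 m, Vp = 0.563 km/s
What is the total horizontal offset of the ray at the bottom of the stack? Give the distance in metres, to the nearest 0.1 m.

Apply Snell's law at each interface; in layer i the horizontal offset is hᵢ·tan θᵢ.
Layer 1: θ = 23.20°; offset = 23.9·tan 23.20° = 10.244 m.
Layer 2: sin θ = 0.563·sin 23.2°/0.267 = 0.8307, θ = 56.17°; offset = 23.9·tan 56.17° = 35.658 m.
Σ offsets = 45.902 m.

45.9 m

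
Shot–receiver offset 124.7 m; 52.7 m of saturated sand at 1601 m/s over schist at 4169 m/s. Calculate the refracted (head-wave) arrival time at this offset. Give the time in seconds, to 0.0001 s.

0.0907 s

θ_c = arcsin(V₁/V₂) = arcsin(1601/4169) = 22.58°, cos θ_c = 0.9233.
Intercept time tᵢ = 2h cos θ_c / V₁ = 2·52.7·0.9233/1601 = 0.06079 s.
t = x/V₂ + tᵢ = 124.7/4169 + 0.06079 = 0.09070 s.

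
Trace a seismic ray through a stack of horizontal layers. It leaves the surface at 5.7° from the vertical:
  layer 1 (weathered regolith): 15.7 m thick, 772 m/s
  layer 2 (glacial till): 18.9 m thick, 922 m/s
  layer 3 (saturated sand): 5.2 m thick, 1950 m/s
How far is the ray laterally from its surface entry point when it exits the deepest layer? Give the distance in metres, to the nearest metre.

5 m

Apply Snell's law at each interface; in layer i the horizontal offset is hᵢ·tan θᵢ.
Layer 1: θ = 5.70°; offset = 15.7·tan 5.70° = 1.567 m.
Layer 2: sin θ = 922·sin 5.7°/772 = 0.1186, θ = 6.81°; offset = 18.9·tan 6.81° = 2.258 m.
Layer 3: sin θ = 1950·sin 5.7°/772 = 0.2509, θ = 14.53°; offset = 5.2·tan 14.53° = 1.348 m.
Summing the layer offsets gives 5.173 m.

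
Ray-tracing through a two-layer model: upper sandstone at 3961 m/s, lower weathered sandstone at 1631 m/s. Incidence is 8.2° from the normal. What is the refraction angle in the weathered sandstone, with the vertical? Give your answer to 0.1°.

3.4°

sin θ₁/V₁ = sin θ₂/V₂ ⇒ sin θ₂ = 1631·sin 8.2°/3961 = 1631·0.1426/3961 = 0.0587.
θ₂ = arcsin 0.0587 = 3.37° from the normal.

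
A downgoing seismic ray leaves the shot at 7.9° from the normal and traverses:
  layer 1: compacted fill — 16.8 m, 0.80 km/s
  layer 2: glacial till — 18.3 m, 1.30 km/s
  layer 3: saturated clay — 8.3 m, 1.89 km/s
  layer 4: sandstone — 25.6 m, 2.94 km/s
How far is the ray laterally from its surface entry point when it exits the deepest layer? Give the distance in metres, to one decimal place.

Apply Snell's law at each interface; in layer i the horizontal offset is hᵢ·tan θᵢ.
Layer 1: θ = 7.90°; offset = 16.8·tan 7.90° = 2.331 m.
Layer 2: sin θ = 1.30·sin 7.9°/0.80 = 0.2233, θ = 12.91°; offset = 18.3·tan 12.91° = 4.193 m.
Layer 3: sin θ = 1.89·sin 7.9°/0.80 = 0.3247, θ = 18.95°; offset = 8.3·tan 18.95° = 2.850 m.
Layer 4: sin θ = 2.94·sin 7.9°/0.80 = 0.5051, θ = 30.34°; offset = 25.6·tan 30.34° = 14.983 m.
Σ offsets = 24.356 m.

24.4 m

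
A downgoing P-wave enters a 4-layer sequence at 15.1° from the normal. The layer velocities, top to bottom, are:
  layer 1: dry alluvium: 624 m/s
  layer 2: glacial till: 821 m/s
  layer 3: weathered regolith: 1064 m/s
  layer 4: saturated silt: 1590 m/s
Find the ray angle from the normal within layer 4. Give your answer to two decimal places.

41.59°

Snell's law across each interface conserves sin θ / V, so sin θ_4 = V_4·sin θ₁/V₁.
sin θ_4 = 1590 × sin 15.1° / 624 = 0.6638.
θ_4 = 41.59° from the vertical.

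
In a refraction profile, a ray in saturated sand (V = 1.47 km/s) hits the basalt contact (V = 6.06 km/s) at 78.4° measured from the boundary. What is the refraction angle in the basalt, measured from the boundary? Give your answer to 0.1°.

34.0°

Angle from the normal: 90° − 78.4° = 11.6°.
Snell's law: sin θ₂ = (V₂/V₁)·sin θ₁ = (6.06/1.47)·sin 11.6° = 0.8289.
θ₂ = sin⁻¹(0.8289) = 55.99° (from vertical).
From the interface: 90° − 55.99° = 34.01°.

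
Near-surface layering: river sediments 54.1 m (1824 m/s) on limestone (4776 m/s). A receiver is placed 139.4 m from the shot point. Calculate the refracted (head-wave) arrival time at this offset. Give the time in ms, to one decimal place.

84.0 ms

t = x/V₂ + 2h·√(V₂²−V₁²)/(V₁V₂).
√(V₂²−V₁²) = √(4776²−1824²) = 4414.0 m/s; delay term = 2·54.1·4414.0/(1824·4776) = 0.05482 s.
t = 139.4/4776 + 0.05482 = 0.08401 s.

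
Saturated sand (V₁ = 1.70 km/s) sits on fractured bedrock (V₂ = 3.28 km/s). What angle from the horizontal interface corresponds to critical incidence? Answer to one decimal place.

58.8°

At critical incidence the refracted ray runs along the interface (θ₂ = 90°), so sin θ_c = V₁/V₂.
θ_c = arcsin(1.70/3.28) = arcsin 0.5183 = 31.22°.
Measured from the interface: 90° − 31.22° = 58.78°.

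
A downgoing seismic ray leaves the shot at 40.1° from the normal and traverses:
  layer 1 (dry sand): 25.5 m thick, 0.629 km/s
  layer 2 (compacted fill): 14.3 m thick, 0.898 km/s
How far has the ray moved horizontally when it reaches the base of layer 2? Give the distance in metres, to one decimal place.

54.9 m

Apply Snell's law at each interface; in layer i the horizontal offset is hᵢ·tan θᵢ.
Layer 1: θ = 40.10°; offset = 25.5·tan 40.10° = 21.473 m.
Layer 2: sin θ = 0.898·sin 40.1°/0.629 = 0.9196, θ = 66.87°; offset = 14.3·tan 66.87° = 33.472 m.
Total horizontal offset = 54.945 m.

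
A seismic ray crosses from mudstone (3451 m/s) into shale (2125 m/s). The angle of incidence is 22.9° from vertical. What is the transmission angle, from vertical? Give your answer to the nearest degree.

14°

Snell's law: sin θ₂ = (V₂/V₁)·sin θ₁ = (2125/3451)·sin 22.9° = 0.2396.
θ₂ = sin⁻¹(0.2396) = 13.86° (from vertical).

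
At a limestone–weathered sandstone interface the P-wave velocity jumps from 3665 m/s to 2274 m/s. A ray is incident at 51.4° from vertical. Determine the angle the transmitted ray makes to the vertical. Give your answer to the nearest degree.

sin θ₁/V₁ = sin θ₂/V₂ ⇒ sin θ₂ = 2274·sin 51.4°/3665 = 2274·0.7815/3665 = 0.4849.
θ₂ = sin⁻¹(0.4849) = 29.01° (from vertical).

29°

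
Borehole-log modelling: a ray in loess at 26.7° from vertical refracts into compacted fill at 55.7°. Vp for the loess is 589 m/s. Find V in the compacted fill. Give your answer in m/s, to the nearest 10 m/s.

1080 m/s

Snell's law: sin 26.7°/V₁ = sin 55.7°/V₂.
V₂ = V₁·sin 55.7°/sin 26.7° = 589 × 1.8386 = 1082.91 m/s.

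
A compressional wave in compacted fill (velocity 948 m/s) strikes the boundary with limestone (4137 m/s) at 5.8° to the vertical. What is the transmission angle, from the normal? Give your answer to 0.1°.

sin θ₁/V₁ = sin θ₂/V₂ ⇒ sin θ₂ = 4137·sin 5.8°/948 = 4137·0.1011/948 = 0.4410.
θ₂ = sin⁻¹(0.4410) = 26.17° (from vertical).

26.2°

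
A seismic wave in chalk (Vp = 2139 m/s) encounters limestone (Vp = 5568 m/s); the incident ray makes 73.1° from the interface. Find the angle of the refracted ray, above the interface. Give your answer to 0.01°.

40.82°

Angle from the normal: 90° − 73.1° = 16.9°.
sin θ₁/V₁ = sin θ₂/V₂ ⇒ sin θ₂ = 5568·sin 16.9°/2139 = 5568·0.2907/2139 = 0.7567.
θ₂ = sin⁻¹(0.7567) = 49.18° (from vertical).
From the interface: 90° − 49.18° = 40.82°.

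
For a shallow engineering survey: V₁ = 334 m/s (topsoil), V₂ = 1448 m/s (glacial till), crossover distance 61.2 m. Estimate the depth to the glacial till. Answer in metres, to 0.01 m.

x_cross = 2h·√((V₂+V₁)/(V₂−V₁)) → h = x_cross / (2·√((V₂+V₁)/(V₂−V₁))).
√((V₂+V₁)/(V₂−V₁)) = √((1448+334)/(1448−334)) = 1.2648.
h = 61.2 / (2·1.2648) = 24.19 m.

24.19 m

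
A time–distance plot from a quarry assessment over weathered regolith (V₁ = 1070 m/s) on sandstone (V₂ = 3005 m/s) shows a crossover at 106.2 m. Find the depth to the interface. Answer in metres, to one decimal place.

36.6 m

h = (x_cross/2)·√((V₂−V₁)/(V₂+V₁)).
(V₂−V₁)/(V₂+V₁) = (3005−1070)/(3005+1070) = 0.4748; √ = 0.6891.
h = (106.2/2)·0.6891 = 36.59 m.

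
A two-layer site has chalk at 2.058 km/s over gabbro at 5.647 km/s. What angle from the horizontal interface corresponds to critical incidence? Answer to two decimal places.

At critical incidence the refracted ray runs along the interface (θ₂ = 90°), so sin θ_c = V₁/V₂.
θ_c = arcsin(2.058/5.647) = arcsin 0.3644 = 21.37°.
Measured from the interface: 90° − 21.37° = 68.63°.

68.63°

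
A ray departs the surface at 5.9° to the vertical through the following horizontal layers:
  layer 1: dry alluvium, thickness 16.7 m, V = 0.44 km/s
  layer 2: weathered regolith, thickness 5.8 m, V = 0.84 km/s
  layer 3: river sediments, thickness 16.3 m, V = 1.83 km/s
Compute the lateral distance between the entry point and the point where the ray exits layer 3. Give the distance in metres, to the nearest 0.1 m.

10.6 m

Apply Snell's law at each interface; in layer i the horizontal offset is hᵢ·tan θᵢ.
Layer 1: θ = 5.90°; offset = 16.7·tan 5.90° = 1.726 m.
Layer 2: sin θ = 0.84·sin 5.9°/0.44 = 0.1962, θ = 11.32°; offset = 5.8·tan 11.32° = 1.161 m.
Layer 3: sin θ = 1.83·sin 5.9°/0.44 = 0.4275, θ = 25.31°; offset = 16.3·tan 25.31° = 7.709 m.
Σ offsets = 10.595 m.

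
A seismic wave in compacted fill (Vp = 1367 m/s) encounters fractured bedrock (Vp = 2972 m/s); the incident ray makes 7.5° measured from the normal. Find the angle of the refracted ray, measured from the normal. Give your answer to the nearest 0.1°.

16.5°

sin θ₁/V₁ = sin θ₂/V₂ ⇒ sin θ₂ = 2972·sin 7.5°/1367 = 2972·0.1305/1367 = 0.2838.
θ₂ = arcsin 0.2838 = 16.49° from the normal.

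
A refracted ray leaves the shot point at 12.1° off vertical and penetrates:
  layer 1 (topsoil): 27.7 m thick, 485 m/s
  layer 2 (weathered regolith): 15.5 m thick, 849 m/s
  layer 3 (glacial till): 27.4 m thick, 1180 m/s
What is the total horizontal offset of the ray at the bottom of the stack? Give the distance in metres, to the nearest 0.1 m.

28.3 m

Ray parameter p = sin 12.1° / 485 m/s = 4.3220e-04 s/m.
Layer 1: θ = 12.10°; offset = 27.7·tan 12.10° = 5.938 m.
Layer 2: sin θ = p·849 = 0.3669 → θ = 21.53°; offset = 15.5·tan 21.53° = 6.114 m.
Layer 3: sin θ = p·1180 = 0.5100 → θ = 30.66°; offset = 27.4·tan 30.66° = 16.246 m.
Summing the layer offsets gives 28.298 m.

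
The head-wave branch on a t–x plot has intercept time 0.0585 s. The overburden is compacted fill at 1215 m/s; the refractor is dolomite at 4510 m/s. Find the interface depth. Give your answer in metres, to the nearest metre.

37 m

h = tᵢ·V₁·V₂ / (2·√(V₂²−V₁²)).
√(V₂²−V₁²) = √(4510² − 1215²) = 4343.3 m/s.
h = 0.0585 s × 1215 × 4510 / (2 × 4343.3) = 36.90 m.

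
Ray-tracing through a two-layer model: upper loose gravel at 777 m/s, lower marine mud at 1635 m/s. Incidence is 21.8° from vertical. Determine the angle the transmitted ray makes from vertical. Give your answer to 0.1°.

sin θ₁/V₁ = sin θ₂/V₂ ⇒ sin θ₂ = 1635·sin 21.8°/777 = 1635·0.3714/777 = 0.7814.
θ₂ = arcsin 0.7814 = 51.39° from the normal.

51.4°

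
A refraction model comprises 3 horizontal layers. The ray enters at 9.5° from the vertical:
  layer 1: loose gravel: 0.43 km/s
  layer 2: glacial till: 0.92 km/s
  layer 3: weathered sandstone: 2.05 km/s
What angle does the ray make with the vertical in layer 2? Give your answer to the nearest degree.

Snell's law across each interface conserves sin θ / V, so sin θ_2 = V_2·sin θ₁/V₁.
sin θ_2 = 0.92 × sin 9.5° / 0.43 = 0.3531.
θ_2 = 20.68° from the vertical.

21°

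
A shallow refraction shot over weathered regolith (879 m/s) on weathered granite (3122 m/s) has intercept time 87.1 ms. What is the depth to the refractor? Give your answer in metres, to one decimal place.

39.9 m

θ_c = arcsin(879/3122) = 16.35°; cos θ_c = 0.9595.
tᵢ = 2h cos θ_c/V₁ ⇒ h = tᵢ·V₁/(2 cos θ_c) = 0.0871·879/(2·0.9595) = 39.89 m.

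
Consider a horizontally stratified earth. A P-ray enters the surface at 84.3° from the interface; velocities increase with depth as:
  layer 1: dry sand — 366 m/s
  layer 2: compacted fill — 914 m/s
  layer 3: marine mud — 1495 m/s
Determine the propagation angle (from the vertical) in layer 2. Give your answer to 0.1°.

From the normal: θ₁ = 90° − 84.3° = 5.7°.
Ray parameter p = sin 5.7° / 366 = 2.7137e-04 s/m.
sin θ_2 = p·V_2 = 2.7137e-04 × 914 = 0.2480.
θ_2 = 14.36° from the vertical.

14.4°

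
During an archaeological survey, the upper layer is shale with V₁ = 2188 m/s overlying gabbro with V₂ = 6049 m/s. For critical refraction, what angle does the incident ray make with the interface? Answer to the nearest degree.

Critical incidence: sin θ_c = V₁/V₂ = 2188/6049 = 0.3617.
θ_c = arcsin 0.3617 = 21.21°.
Measured from the interface: 90° − 21.21° = 68.79°.

69°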